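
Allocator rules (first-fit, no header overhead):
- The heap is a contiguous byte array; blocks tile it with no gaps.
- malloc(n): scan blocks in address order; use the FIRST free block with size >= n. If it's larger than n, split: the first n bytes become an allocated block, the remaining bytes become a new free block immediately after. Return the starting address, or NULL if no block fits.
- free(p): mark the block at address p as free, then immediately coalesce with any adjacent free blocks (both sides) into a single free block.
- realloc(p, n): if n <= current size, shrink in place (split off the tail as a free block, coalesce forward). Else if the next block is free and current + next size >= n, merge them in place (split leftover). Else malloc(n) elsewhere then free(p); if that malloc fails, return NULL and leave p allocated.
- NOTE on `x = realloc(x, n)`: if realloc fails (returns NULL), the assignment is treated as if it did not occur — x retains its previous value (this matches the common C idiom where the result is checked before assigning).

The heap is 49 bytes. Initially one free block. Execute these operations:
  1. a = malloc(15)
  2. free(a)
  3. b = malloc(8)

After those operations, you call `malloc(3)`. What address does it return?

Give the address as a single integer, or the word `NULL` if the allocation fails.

Answer: 8

Derivation:
Op 1: a = malloc(15) -> a = 0; heap: [0-14 ALLOC][15-48 FREE]
Op 2: free(a) -> (freed a); heap: [0-48 FREE]
Op 3: b = malloc(8) -> b = 0; heap: [0-7 ALLOC][8-48 FREE]
malloc(3): first-fit scan over [0-7 ALLOC][8-48 FREE] -> 8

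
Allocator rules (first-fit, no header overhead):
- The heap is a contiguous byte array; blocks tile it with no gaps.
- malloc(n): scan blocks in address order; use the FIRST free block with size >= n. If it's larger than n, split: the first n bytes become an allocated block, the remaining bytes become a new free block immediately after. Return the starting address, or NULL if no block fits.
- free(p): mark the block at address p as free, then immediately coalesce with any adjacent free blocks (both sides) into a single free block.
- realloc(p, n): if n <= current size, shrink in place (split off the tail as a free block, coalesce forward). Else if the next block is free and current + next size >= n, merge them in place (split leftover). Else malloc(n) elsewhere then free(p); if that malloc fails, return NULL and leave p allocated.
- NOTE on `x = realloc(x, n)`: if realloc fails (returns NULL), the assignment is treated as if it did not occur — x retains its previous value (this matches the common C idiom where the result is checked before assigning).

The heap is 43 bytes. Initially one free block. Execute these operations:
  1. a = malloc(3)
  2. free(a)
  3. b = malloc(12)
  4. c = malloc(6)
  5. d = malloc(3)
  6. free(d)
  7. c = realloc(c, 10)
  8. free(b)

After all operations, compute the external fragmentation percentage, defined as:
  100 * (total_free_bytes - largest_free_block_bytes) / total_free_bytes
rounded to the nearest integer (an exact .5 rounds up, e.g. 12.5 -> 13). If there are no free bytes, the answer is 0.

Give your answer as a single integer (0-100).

Answer: 36

Derivation:
Op 1: a = malloc(3) -> a = 0; heap: [0-2 ALLOC][3-42 FREE]
Op 2: free(a) -> (freed a); heap: [0-42 FREE]
Op 3: b = malloc(12) -> b = 0; heap: [0-11 ALLOC][12-42 FREE]
Op 4: c = malloc(6) -> c = 12; heap: [0-11 ALLOC][12-17 ALLOC][18-42 FREE]
Op 5: d = malloc(3) -> d = 18; heap: [0-11 ALLOC][12-17 ALLOC][18-20 ALLOC][21-42 FREE]
Op 6: free(d) -> (freed d); heap: [0-11 ALLOC][12-17 ALLOC][18-42 FREE]
Op 7: c = realloc(c, 10) -> c = 12; heap: [0-11 ALLOC][12-21 ALLOC][22-42 FREE]
Op 8: free(b) -> (freed b); heap: [0-11 FREE][12-21 ALLOC][22-42 FREE]
Free blocks: [12 21] total_free=33 largest=21 -> 100*(33-21)/33 = 1200/33 ≈ 36.364 -> rounds to 36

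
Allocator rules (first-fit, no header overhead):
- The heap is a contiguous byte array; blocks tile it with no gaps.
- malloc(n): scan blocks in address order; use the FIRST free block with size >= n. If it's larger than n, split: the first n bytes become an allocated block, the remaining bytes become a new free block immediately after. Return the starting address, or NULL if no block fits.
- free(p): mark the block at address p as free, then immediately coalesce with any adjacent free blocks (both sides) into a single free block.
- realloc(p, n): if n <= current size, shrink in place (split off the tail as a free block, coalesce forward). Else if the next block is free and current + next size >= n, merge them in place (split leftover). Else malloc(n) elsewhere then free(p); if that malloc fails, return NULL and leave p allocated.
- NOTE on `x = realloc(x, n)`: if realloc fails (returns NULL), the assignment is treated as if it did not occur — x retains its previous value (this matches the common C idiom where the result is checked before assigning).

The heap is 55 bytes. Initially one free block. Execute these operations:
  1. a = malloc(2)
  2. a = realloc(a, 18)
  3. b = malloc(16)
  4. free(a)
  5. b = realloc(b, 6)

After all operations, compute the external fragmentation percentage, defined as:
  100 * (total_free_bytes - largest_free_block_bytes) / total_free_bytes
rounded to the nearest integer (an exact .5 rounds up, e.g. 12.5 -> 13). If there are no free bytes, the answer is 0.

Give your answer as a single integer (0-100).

Answer: 37

Derivation:
Op 1: a = malloc(2) -> a = 0; heap: [0-1 ALLOC][2-54 FREE]
Op 2: a = realloc(a, 18) -> a = 0; heap: [0-17 ALLOC][18-54 FREE]
Op 3: b = malloc(16) -> b = 18; heap: [0-17 ALLOC][18-33 ALLOC][34-54 FREE]
Op 4: free(a) -> (freed a); heap: [0-17 FREE][18-33 ALLOC][34-54 FREE]
Op 5: b = realloc(b, 6) -> b = 18; heap: [0-17 FREE][18-23 ALLOC][24-54 FREE]
Free blocks: [18 31] total_free=49 largest=31 -> 100*(49-31)/49 = 1800/49 ≈ 36.735 -> rounds to 37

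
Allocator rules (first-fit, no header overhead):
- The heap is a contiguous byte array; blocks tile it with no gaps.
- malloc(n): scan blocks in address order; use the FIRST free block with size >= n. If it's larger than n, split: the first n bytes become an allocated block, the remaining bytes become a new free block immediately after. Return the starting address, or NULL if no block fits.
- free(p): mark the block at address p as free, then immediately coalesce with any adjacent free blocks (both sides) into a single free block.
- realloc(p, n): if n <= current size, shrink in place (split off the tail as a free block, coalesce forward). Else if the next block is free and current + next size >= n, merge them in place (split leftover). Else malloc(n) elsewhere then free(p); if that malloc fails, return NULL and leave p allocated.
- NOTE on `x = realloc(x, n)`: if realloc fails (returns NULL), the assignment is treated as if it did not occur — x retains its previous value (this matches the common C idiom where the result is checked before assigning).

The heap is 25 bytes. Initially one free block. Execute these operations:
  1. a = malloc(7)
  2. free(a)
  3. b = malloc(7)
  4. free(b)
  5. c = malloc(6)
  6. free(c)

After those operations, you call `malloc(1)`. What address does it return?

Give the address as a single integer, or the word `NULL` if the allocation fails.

Op 1: a = malloc(7) -> a = 0; heap: [0-6 ALLOC][7-24 FREE]
Op 2: free(a) -> (freed a); heap: [0-24 FREE]
Op 3: b = malloc(7) -> b = 0; heap: [0-6 ALLOC][7-24 FREE]
Op 4: free(b) -> (freed b); heap: [0-24 FREE]
Op 5: c = malloc(6) -> c = 0; heap: [0-5 ALLOC][6-24 FREE]
Op 6: free(c) -> (freed c); heap: [0-24 FREE]
malloc(1): first-fit scan over [0-24 FREE] -> 0

Answer: 0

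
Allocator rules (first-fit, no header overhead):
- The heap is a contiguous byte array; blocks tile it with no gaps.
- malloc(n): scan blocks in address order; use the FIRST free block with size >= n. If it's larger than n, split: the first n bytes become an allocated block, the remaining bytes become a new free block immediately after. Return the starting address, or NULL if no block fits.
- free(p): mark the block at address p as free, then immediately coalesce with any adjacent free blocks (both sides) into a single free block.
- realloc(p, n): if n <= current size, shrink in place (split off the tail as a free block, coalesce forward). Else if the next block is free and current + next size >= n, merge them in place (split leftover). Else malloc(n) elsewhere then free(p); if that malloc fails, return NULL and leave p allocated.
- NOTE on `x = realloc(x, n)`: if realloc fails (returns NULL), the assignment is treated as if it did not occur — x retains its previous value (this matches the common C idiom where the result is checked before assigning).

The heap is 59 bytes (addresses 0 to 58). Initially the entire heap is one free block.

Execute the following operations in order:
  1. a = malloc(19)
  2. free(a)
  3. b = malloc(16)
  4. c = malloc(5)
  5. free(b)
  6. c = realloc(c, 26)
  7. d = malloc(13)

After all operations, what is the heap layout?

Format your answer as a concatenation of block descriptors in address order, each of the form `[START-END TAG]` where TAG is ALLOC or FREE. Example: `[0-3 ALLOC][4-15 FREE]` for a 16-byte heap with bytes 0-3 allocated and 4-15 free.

Answer: [0-12 ALLOC][13-15 FREE][16-41 ALLOC][42-58 FREE]

Derivation:
Op 1: a = malloc(19) -> a = 0; heap: [0-18 ALLOC][19-58 FREE]
Op 2: free(a) -> (freed a); heap: [0-58 FREE]
Op 3: b = malloc(16) -> b = 0; heap: [0-15 ALLOC][16-58 FREE]
Op 4: c = malloc(5) -> c = 16; heap: [0-15 ALLOC][16-20 ALLOC][21-58 FREE]
Op 5: free(b) -> (freed b); heap: [0-15 FREE][16-20 ALLOC][21-58 FREE]
Op 6: c = realloc(c, 26) -> c = 16; heap: [0-15 FREE][16-41 ALLOC][42-58 FREE]
Op 7: d = malloc(13) -> d = 0; heap: [0-12 ALLOC][13-15 FREE][16-41 ALLOC][42-58 FREE]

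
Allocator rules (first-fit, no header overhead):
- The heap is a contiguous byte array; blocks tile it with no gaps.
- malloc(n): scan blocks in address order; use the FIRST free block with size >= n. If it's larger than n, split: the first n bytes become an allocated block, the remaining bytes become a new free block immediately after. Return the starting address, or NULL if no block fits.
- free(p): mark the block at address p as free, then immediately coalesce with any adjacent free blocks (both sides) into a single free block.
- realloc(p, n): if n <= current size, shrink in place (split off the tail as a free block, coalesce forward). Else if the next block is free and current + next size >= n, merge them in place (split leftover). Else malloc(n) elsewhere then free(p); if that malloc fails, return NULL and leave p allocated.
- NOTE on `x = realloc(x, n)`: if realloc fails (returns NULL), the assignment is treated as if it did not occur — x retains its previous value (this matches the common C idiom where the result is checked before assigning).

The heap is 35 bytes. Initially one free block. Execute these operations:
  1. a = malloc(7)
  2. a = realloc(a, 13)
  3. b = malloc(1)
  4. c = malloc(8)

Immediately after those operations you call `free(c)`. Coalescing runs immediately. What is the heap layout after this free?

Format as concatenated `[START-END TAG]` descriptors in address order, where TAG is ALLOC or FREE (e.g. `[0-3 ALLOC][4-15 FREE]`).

Op 1: a = malloc(7) -> a = 0; heap: [0-6 ALLOC][7-34 FREE]
Op 2: a = realloc(a, 13) -> a = 0; heap: [0-12 ALLOC][13-34 FREE]
Op 3: b = malloc(1) -> b = 13; heap: [0-12 ALLOC][13-13 ALLOC][14-34 FREE]
Op 4: c = malloc(8) -> c = 14; heap: [0-12 ALLOC][13-13 ALLOC][14-21 ALLOC][22-34 FREE]
free(c): c = 14 -> block [14-21 ALLOC]; mark free, coalesce with adjacent free neighbors -> [0-12 ALLOC][13-13 ALLOC][14-34 FREE]

Answer: [0-12 ALLOC][13-13 ALLOC][14-34 FREE]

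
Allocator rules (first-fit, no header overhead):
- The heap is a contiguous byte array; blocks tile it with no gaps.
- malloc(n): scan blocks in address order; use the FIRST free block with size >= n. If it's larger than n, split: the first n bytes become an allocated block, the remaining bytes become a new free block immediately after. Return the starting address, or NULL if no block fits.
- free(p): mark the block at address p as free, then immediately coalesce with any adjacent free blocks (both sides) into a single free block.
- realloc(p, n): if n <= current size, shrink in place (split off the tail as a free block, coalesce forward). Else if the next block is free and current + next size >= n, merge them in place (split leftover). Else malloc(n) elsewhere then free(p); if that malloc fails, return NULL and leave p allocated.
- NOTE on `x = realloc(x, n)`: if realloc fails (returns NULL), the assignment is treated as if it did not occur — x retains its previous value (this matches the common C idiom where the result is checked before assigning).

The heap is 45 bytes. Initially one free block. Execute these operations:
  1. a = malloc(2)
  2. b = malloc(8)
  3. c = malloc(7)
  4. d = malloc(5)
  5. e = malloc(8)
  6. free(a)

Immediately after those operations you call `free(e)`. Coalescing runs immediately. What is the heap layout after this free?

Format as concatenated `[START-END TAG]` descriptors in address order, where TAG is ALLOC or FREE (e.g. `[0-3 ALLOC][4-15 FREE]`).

Op 1: a = malloc(2) -> a = 0; heap: [0-1 ALLOC][2-44 FREE]
Op 2: b = malloc(8) -> b = 2; heap: [0-1 ALLOC][2-9 ALLOC][10-44 FREE]
Op 3: c = malloc(7) -> c = 10; heap: [0-1 ALLOC][2-9 ALLOC][10-16 ALLOC][17-44 FREE]
Op 4: d = malloc(5) -> d = 17; heap: [0-1 ALLOC][2-9 ALLOC][10-16 ALLOC][17-21 ALLOC][22-44 FREE]
Op 5: e = malloc(8) -> e = 22; heap: [0-1 ALLOC][2-9 ALLOC][10-16 ALLOC][17-21 ALLOC][22-29 ALLOC][30-44 FREE]
Op 6: free(a) -> (freed a); heap: [0-1 FREE][2-9 ALLOC][10-16 ALLOC][17-21 ALLOC][22-29 ALLOC][30-44 FREE]
free(e): e = 22 -> block [22-29 ALLOC]; mark free, coalesce with adjacent free neighbors -> [0-1 FREE][2-9 ALLOC][10-16 ALLOC][17-21 ALLOC][22-44 FREE]

Answer: [0-1 FREE][2-9 ALLOC][10-16 ALLOC][17-21 ALLOC][22-44 FREE]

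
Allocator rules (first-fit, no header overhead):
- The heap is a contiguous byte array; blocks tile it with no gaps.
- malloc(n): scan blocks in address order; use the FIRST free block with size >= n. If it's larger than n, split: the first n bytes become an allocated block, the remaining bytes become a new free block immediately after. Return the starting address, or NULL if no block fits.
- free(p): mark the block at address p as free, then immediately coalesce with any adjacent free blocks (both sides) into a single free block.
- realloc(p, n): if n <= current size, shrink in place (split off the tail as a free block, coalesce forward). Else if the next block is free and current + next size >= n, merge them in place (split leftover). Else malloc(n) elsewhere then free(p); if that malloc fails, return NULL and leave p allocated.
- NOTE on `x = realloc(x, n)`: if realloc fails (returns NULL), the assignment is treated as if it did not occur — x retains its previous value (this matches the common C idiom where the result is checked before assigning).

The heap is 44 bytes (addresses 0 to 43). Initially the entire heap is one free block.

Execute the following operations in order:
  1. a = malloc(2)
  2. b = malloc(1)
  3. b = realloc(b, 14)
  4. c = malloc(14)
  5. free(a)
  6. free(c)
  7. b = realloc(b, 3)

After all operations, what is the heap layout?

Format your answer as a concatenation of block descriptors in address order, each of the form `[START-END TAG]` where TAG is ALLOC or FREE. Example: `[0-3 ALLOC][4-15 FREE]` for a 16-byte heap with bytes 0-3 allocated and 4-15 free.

Op 1: a = malloc(2) -> a = 0; heap: [0-1 ALLOC][2-43 FREE]
Op 2: b = malloc(1) -> b = 2; heap: [0-1 ALLOC][2-2 ALLOC][3-43 FREE]
Op 3: b = realloc(b, 14) -> b = 2; heap: [0-1 ALLOC][2-15 ALLOC][16-43 FREE]
Op 4: c = malloc(14) -> c = 16; heap: [0-1 ALLOC][2-15 ALLOC][16-29 ALLOC][30-43 FREE]
Op 5: free(a) -> (freed a); heap: [0-1 FREE][2-15 ALLOC][16-29 ALLOC][30-43 FREE]
Op 6: free(c) -> (freed c); heap: [0-1 FREE][2-15 ALLOC][16-43 FREE]
Op 7: b = realloc(b, 3) -> b = 2; heap: [0-1 FREE][2-4 ALLOC][5-43 FREE]

Answer: [0-1 FREE][2-4 ALLOC][5-43 FREE]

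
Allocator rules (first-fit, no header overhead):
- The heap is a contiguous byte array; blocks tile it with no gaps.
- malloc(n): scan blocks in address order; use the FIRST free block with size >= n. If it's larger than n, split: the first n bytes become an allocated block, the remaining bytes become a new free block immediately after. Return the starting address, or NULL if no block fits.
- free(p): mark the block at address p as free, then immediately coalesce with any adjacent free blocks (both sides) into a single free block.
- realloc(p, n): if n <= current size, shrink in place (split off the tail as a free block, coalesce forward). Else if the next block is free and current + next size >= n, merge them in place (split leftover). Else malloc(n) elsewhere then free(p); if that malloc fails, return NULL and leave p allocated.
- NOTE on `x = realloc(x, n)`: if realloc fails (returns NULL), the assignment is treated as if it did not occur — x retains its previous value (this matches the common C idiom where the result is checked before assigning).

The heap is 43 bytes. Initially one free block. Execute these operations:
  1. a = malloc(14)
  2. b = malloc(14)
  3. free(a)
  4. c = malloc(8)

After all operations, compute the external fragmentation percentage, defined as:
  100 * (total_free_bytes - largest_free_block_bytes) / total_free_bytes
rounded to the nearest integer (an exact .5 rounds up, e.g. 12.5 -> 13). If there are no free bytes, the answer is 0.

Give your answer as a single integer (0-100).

Op 1: a = malloc(14) -> a = 0; heap: [0-13 ALLOC][14-42 FREE]
Op 2: b = malloc(14) -> b = 14; heap: [0-13 ALLOC][14-27 ALLOC][28-42 FREE]
Op 3: free(a) -> (freed a); heap: [0-13 FREE][14-27 ALLOC][28-42 FREE]
Op 4: c = malloc(8) -> c = 0; heap: [0-7 ALLOC][8-13 FREE][14-27 ALLOC][28-42 FREE]
Free blocks: [6 15] total_free=21 largest=15 -> 100*(21-15)/21 = 600/21 ≈ 28.571 -> rounds to 29

Answer: 29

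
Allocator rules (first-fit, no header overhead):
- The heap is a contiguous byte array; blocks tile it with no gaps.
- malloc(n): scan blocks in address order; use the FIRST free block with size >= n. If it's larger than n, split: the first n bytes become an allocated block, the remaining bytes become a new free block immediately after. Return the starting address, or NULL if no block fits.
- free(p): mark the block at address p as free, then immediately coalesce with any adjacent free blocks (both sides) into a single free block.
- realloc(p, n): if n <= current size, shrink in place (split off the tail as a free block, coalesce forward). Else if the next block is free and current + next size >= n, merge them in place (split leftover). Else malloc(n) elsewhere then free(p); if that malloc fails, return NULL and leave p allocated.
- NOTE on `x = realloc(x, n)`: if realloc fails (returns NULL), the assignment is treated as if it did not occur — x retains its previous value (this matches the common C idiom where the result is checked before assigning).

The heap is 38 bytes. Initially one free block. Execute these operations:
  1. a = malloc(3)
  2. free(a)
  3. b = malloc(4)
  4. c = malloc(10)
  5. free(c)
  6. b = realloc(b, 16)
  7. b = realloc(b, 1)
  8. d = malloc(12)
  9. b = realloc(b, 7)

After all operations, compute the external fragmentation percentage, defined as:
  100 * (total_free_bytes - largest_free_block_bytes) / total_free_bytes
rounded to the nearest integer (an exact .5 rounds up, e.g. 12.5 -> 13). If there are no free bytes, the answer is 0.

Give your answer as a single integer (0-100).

Op 1: a = malloc(3) -> a = 0; heap: [0-2 ALLOC][3-37 FREE]
Op 2: free(a) -> (freed a); heap: [0-37 FREE]
Op 3: b = malloc(4) -> b = 0; heap: [0-3 ALLOC][4-37 FREE]
Op 4: c = malloc(10) -> c = 4; heap: [0-3 ALLOC][4-13 ALLOC][14-37 FREE]
Op 5: free(c) -> (freed c); heap: [0-3 ALLOC][4-37 FREE]
Op 6: b = realloc(b, 16) -> b = 0; heap: [0-15 ALLOC][16-37 FREE]
Op 7: b = realloc(b, 1) -> b = 0; heap: [0-0 ALLOC][1-37 FREE]
Op 8: d = malloc(12) -> d = 1; heap: [0-0 ALLOC][1-12 ALLOC][13-37 FREE]
Op 9: b = realloc(b, 7) -> b = 13; heap: [0-0 FREE][1-12 ALLOC][13-19 ALLOC][20-37 FREE]
Free blocks: [1 18] total_free=19 largest=18 -> 100*(19-18)/19 = 100/19 ≈ 5.263 -> rounds to 5

Answer: 5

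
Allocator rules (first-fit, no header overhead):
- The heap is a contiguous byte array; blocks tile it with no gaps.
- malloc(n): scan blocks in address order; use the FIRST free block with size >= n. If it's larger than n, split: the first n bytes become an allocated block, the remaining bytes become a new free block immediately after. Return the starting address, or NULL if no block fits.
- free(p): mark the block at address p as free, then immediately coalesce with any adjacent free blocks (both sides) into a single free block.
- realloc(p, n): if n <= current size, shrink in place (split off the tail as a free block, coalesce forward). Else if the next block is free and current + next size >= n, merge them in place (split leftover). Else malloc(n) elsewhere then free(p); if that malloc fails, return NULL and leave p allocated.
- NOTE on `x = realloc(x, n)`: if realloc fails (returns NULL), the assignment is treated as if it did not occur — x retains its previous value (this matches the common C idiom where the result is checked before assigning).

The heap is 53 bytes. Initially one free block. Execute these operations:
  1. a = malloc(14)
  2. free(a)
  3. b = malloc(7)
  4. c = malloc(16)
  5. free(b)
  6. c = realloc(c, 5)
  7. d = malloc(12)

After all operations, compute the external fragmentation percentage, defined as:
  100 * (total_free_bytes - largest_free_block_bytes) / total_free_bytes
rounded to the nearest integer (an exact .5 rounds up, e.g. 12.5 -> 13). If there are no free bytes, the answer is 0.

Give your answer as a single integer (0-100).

Op 1: a = malloc(14) -> a = 0; heap: [0-13 ALLOC][14-52 FREE]
Op 2: free(a) -> (freed a); heap: [0-52 FREE]
Op 3: b = malloc(7) -> b = 0; heap: [0-6 ALLOC][7-52 FREE]
Op 4: c = malloc(16) -> c = 7; heap: [0-6 ALLOC][7-22 ALLOC][23-52 FREE]
Op 5: free(b) -> (freed b); heap: [0-6 FREE][7-22 ALLOC][23-52 FREE]
Op 6: c = realloc(c, 5) -> c = 7; heap: [0-6 FREE][7-11 ALLOC][12-52 FREE]
Op 7: d = malloc(12) -> d = 12; heap: [0-6 FREE][7-11 ALLOC][12-23 ALLOC][24-52 FREE]
Free blocks: [7 29] total_free=36 largest=29 -> 100*(36-29)/36 = 700/36 ≈ 19.444 -> rounds to 19

Answer: 19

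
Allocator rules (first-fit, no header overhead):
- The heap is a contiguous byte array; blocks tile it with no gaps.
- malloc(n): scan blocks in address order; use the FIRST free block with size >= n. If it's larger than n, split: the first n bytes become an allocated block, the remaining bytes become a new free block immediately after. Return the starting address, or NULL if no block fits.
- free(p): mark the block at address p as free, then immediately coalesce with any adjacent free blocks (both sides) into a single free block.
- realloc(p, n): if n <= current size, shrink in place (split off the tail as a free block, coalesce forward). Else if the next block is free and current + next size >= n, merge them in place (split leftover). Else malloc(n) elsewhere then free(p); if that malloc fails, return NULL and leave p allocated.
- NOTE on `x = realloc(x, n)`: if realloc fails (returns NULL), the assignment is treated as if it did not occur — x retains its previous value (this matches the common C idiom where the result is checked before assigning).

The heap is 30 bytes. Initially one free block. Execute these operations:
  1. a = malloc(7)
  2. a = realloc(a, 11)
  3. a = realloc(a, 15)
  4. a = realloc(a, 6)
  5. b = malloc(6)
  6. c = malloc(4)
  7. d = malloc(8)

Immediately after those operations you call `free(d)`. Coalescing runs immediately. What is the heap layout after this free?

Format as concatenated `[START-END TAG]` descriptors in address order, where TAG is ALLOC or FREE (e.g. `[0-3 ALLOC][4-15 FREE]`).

Op 1: a = malloc(7) -> a = 0; heap: [0-6 ALLOC][7-29 FREE]
Op 2: a = realloc(a, 11) -> a = 0; heap: [0-10 ALLOC][11-29 FREE]
Op 3: a = realloc(a, 15) -> a = 0; heap: [0-14 ALLOC][15-29 FREE]
Op 4: a = realloc(a, 6) -> a = 0; heap: [0-5 ALLOC][6-29 FREE]
Op 5: b = malloc(6) -> b = 6; heap: [0-5 ALLOC][6-11 ALLOC][12-29 FREE]
Op 6: c = malloc(4) -> c = 12; heap: [0-5 ALLOC][6-11 ALLOC][12-15 ALLOC][16-29 FREE]
Op 7: d = malloc(8) -> d = 16; heap: [0-5 ALLOC][6-11 ALLOC][12-15 ALLOC][16-23 ALLOC][24-29 FREE]
free(d): d = 16 -> block [16-23 ALLOC]; mark free, coalesce with adjacent free neighbors -> [0-5 ALLOC][6-11 ALLOC][12-15 ALLOC][16-29 FREE]

Answer: [0-5 ALLOC][6-11 ALLOC][12-15 ALLOC][16-29 FREE]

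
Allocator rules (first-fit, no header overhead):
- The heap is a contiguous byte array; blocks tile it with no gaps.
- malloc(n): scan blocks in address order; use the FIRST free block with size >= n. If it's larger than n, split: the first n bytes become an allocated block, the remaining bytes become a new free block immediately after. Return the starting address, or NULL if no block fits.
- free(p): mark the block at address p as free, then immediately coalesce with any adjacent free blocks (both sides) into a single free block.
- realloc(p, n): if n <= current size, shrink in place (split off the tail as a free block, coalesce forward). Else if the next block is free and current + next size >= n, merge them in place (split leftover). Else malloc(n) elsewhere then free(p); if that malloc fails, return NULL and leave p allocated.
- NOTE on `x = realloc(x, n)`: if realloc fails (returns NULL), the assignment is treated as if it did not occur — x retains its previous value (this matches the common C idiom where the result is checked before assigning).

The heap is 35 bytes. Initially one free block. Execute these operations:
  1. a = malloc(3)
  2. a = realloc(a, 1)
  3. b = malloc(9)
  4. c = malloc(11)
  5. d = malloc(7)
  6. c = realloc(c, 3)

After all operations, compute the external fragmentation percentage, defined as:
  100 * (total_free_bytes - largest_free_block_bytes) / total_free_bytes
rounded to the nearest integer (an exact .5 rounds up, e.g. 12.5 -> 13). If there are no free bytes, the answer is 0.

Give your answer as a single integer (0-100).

Answer: 47

Derivation:
Op 1: a = malloc(3) -> a = 0; heap: [0-2 ALLOC][3-34 FREE]
Op 2: a = realloc(a, 1) -> a = 0; heap: [0-0 ALLOC][1-34 FREE]
Op 3: b = malloc(9) -> b = 1; heap: [0-0 ALLOC][1-9 ALLOC][10-34 FREE]
Op 4: c = malloc(11) -> c = 10; heap: [0-0 ALLOC][1-9 ALLOC][10-20 ALLOC][21-34 FREE]
Op 5: d = malloc(7) -> d = 21; heap: [0-0 ALLOC][1-9 ALLOC][10-20 ALLOC][21-27 ALLOC][28-34 FREE]
Op 6: c = realloc(c, 3) -> c = 10; heap: [0-0 ALLOC][1-9 ALLOC][10-12 ALLOC][13-20 FREE][21-27 ALLOC][28-34 FREE]
Free blocks: [8 7] total_free=15 largest=8 -> 100*(15-8)/15 = 700/15 ≈ 46.667 -> rounds to 47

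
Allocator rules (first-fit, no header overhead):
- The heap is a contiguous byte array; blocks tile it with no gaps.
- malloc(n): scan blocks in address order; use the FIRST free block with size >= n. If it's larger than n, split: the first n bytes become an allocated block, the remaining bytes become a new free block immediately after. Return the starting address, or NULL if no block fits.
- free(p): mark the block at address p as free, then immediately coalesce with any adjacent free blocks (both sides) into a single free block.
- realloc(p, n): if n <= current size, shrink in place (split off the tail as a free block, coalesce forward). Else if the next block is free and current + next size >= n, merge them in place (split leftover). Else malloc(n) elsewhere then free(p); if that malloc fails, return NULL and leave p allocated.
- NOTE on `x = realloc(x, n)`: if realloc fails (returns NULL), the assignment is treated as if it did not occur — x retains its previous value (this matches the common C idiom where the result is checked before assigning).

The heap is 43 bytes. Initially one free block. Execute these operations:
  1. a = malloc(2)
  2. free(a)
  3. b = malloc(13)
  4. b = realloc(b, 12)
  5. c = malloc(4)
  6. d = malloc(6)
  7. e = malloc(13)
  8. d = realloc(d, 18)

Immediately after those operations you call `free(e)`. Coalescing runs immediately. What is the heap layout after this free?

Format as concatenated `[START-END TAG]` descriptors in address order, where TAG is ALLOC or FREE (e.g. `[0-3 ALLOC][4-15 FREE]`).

Answer: [0-11 ALLOC][12-15 ALLOC][16-21 ALLOC][22-42 FREE]

Derivation:
Op 1: a = malloc(2) -> a = 0; heap: [0-1 ALLOC][2-42 FREE]
Op 2: free(a) -> (freed a); heap: [0-42 FREE]
Op 3: b = malloc(13) -> b = 0; heap: [0-12 ALLOC][13-42 FREE]
Op 4: b = realloc(b, 12) -> b = 0; heap: [0-11 ALLOC][12-42 FREE]
Op 5: c = malloc(4) -> c = 12; heap: [0-11 ALLOC][12-15 ALLOC][16-42 FREE]
Op 6: d = malloc(6) -> d = 16; heap: [0-11 ALLOC][12-15 ALLOC][16-21 ALLOC][22-42 FREE]
Op 7: e = malloc(13) -> e = 22; heap: [0-11 ALLOC][12-15 ALLOC][16-21 ALLOC][22-34 ALLOC][35-42 FREE]
Op 8: d = realloc(d, 18) -> NULL (d unchanged); heap: [0-11 ALLOC][12-15 ALLOC][16-21 ALLOC][22-34 ALLOC][35-42 FREE]
free(e): e = 22 -> block [22-34 ALLOC]; mark free, coalesce with adjacent free neighbors -> [0-11 ALLOC][12-15 ALLOC][16-21 ALLOC][22-42 FREE]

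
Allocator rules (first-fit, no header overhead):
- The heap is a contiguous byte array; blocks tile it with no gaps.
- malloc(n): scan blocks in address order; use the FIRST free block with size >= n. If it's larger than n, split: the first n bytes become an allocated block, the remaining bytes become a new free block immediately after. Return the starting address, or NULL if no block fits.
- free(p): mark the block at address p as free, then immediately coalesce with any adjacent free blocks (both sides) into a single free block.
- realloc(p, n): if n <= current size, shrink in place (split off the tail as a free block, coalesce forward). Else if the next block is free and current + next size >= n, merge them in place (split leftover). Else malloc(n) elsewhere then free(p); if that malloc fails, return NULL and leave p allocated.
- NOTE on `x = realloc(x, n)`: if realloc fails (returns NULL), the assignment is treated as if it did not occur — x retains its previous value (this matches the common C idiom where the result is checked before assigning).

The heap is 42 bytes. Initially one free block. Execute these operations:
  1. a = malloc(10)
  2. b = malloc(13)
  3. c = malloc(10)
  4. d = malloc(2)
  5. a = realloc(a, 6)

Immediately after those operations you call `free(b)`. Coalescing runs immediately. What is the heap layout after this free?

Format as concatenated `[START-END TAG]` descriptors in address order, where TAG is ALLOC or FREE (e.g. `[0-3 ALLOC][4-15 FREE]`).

Op 1: a = malloc(10) -> a = 0; heap: [0-9 ALLOC][10-41 FREE]
Op 2: b = malloc(13) -> b = 10; heap: [0-9 ALLOC][10-22 ALLOC][23-41 FREE]
Op 3: c = malloc(10) -> c = 23; heap: [0-9 ALLOC][10-22 ALLOC][23-32 ALLOC][33-41 FREE]
Op 4: d = malloc(2) -> d = 33; heap: [0-9 ALLOC][10-22 ALLOC][23-32 ALLOC][33-34 ALLOC][35-41 FREE]
Op 5: a = realloc(a, 6) -> a = 0; heap: [0-5 ALLOC][6-9 FREE][10-22 ALLOC][23-32 ALLOC][33-34 ALLOC][35-41 FREE]
free(b): b = 10 -> block [10-22 ALLOC]; mark free, coalesce with adjacent free neighbors -> [0-5 ALLOC][6-22 FREE][23-32 ALLOC][33-34 ALLOC][35-41 FREE]

Answer: [0-5 ALLOC][6-22 FREE][23-32 ALLOC][33-34 ALLOC][35-41 FREE]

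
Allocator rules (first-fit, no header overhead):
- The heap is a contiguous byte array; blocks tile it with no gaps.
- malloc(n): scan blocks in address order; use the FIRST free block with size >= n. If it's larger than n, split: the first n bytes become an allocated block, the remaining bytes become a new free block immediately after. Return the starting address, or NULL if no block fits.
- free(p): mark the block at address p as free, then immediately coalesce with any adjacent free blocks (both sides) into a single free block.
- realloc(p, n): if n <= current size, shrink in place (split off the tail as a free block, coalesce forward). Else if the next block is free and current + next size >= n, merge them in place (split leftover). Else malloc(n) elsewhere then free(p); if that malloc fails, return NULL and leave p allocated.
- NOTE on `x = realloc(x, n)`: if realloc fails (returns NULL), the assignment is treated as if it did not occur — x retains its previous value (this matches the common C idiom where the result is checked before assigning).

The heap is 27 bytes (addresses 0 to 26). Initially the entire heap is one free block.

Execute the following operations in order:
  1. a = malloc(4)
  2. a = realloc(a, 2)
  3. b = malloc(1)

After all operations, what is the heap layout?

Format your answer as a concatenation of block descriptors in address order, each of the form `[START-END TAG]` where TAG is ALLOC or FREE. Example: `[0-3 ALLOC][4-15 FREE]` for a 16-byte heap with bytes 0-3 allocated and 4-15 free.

Answer: [0-1 ALLOC][2-2 ALLOC][3-26 FREE]

Derivation:
Op 1: a = malloc(4) -> a = 0; heap: [0-3 ALLOC][4-26 FREE]
Op 2: a = realloc(a, 2) -> a = 0; heap: [0-1 ALLOC][2-26 FREE]
Op 3: b = malloc(1) -> b = 2; heap: [0-1 ALLOC][2-2 ALLOC][3-26 FREE]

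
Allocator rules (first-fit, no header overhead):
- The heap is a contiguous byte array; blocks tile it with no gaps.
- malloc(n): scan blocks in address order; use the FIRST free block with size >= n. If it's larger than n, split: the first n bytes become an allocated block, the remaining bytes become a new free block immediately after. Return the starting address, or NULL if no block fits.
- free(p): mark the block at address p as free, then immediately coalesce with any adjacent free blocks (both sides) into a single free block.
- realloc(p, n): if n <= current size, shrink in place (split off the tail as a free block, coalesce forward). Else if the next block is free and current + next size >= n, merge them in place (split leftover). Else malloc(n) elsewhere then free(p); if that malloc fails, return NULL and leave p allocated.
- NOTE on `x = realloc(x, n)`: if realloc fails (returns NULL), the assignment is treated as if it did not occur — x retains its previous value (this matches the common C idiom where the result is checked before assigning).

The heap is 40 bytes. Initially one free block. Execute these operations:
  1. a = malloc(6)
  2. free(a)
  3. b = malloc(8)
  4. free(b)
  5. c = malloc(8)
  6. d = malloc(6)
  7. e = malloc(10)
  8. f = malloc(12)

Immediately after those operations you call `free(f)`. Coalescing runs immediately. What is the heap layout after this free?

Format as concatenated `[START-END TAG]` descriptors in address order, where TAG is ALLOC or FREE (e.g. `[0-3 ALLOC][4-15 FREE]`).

Op 1: a = malloc(6) -> a = 0; heap: [0-5 ALLOC][6-39 FREE]
Op 2: free(a) -> (freed a); heap: [0-39 FREE]
Op 3: b = malloc(8) -> b = 0; heap: [0-7 ALLOC][8-39 FREE]
Op 4: free(b) -> (freed b); heap: [0-39 FREE]
Op 5: c = malloc(8) -> c = 0; heap: [0-7 ALLOC][8-39 FREE]
Op 6: d = malloc(6) -> d = 8; heap: [0-7 ALLOC][8-13 ALLOC][14-39 FREE]
Op 7: e = malloc(10) -> e = 14; heap: [0-7 ALLOC][8-13 ALLOC][14-23 ALLOC][24-39 FREE]
Op 8: f = malloc(12) -> f = 24; heap: [0-7 ALLOC][8-13 ALLOC][14-23 ALLOC][24-35 ALLOC][36-39 FREE]
free(f): f = 24 -> block [24-35 ALLOC]; mark free, coalesce with adjacent free neighbors -> [0-7 ALLOC][8-13 ALLOC][14-23 ALLOC][24-39 FREE]

Answer: [0-7 ALLOC][8-13 ALLOC][14-23 ALLOC][24-39 FREE]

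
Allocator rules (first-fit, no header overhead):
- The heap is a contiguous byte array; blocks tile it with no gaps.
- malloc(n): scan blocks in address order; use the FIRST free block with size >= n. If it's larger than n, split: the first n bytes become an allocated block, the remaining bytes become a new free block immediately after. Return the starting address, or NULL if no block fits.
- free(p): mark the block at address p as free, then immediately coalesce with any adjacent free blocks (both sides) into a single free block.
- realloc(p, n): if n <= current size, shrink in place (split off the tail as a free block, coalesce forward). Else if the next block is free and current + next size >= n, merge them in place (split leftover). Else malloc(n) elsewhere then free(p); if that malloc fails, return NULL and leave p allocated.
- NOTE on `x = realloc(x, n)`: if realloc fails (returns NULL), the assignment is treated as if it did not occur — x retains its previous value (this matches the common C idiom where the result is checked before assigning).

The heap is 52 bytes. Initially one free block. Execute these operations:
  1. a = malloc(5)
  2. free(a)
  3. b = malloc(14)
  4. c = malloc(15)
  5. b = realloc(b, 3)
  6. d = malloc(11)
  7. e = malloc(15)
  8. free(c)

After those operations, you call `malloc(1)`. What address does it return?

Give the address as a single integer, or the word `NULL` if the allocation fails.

Answer: 14

Derivation:
Op 1: a = malloc(5) -> a = 0; heap: [0-4 ALLOC][5-51 FREE]
Op 2: free(a) -> (freed a); heap: [0-51 FREE]
Op 3: b = malloc(14) -> b = 0; heap: [0-13 ALLOC][14-51 FREE]
Op 4: c = malloc(15) -> c = 14; heap: [0-13 ALLOC][14-28 ALLOC][29-51 FREE]
Op 5: b = realloc(b, 3) -> b = 0; heap: [0-2 ALLOC][3-13 FREE][14-28 ALLOC][29-51 FREE]
Op 6: d = malloc(11) -> d = 3; heap: [0-2 ALLOC][3-13 ALLOC][14-28 ALLOC][29-51 FREE]
Op 7: e = malloc(15) -> e = 29; heap: [0-2 ALLOC][3-13 ALLOC][14-28 ALLOC][29-43 ALLOC][44-51 FREE]
Op 8: free(c) -> (freed c); heap: [0-2 ALLOC][3-13 ALLOC][14-28 FREE][29-43 ALLOC][44-51 FREE]
malloc(1): first-fit scan over [0-2 ALLOC][3-13 ALLOC][14-28 FREE][29-43 ALLOC][44-51 FREE] -> 14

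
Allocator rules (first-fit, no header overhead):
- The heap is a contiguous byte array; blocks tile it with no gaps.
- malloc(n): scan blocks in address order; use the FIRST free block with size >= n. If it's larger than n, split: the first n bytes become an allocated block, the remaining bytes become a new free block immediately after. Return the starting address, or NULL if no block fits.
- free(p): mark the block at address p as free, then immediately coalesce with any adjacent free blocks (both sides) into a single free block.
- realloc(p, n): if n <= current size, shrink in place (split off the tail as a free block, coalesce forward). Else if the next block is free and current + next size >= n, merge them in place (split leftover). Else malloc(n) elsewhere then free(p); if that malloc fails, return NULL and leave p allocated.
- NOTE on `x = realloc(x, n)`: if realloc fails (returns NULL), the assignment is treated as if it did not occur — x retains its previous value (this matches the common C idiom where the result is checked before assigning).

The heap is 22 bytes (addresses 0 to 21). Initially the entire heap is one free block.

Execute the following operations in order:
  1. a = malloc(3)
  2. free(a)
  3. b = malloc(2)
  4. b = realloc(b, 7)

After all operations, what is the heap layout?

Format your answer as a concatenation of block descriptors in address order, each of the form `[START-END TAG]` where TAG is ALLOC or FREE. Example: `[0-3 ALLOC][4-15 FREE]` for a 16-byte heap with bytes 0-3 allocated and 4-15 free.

Answer: [0-6 ALLOC][7-21 FREE]

Derivation:
Op 1: a = malloc(3) -> a = 0; heap: [0-2 ALLOC][3-21 FREE]
Op 2: free(a) -> (freed a); heap: [0-21 FREE]
Op 3: b = malloc(2) -> b = 0; heap: [0-1 ALLOC][2-21 FREE]
Op 4: b = realloc(b, 7) -> b = 0; heap: [0-6 ALLOC][7-21 FREE]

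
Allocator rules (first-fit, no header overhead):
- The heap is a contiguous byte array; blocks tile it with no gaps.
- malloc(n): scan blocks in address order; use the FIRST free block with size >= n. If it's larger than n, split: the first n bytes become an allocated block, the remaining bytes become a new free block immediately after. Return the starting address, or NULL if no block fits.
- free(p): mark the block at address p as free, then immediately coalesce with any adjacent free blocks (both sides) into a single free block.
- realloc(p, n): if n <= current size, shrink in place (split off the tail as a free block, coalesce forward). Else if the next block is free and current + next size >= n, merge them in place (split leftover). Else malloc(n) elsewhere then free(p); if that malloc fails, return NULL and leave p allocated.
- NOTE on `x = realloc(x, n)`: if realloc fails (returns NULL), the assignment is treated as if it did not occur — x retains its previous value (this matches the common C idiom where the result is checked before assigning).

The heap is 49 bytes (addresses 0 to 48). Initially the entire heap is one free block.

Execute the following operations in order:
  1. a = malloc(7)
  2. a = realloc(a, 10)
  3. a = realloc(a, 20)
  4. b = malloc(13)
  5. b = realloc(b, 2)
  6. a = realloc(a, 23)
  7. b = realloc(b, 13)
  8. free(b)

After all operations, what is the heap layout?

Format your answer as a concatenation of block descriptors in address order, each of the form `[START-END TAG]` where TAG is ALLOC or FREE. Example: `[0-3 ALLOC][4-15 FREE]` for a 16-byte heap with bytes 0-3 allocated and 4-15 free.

Answer: [0-21 FREE][22-44 ALLOC][45-48 FREE]

Derivation:
Op 1: a = malloc(7) -> a = 0; heap: [0-6 ALLOC][7-48 FREE]
Op 2: a = realloc(a, 10) -> a = 0; heap: [0-9 ALLOC][10-48 FREE]
Op 3: a = realloc(a, 20) -> a = 0; heap: [0-19 ALLOC][20-48 FREE]
Op 4: b = malloc(13) -> b = 20; heap: [0-19 ALLOC][20-32 ALLOC][33-48 FREE]
Op 5: b = realloc(b, 2) -> b = 20; heap: [0-19 ALLOC][20-21 ALLOC][22-48 FREE]
Op 6: a = realloc(a, 23) -> a = 22; heap: [0-19 FREE][20-21 ALLOC][22-44 ALLOC][45-48 FREE]
Op 7: b = realloc(b, 13) -> b = 0; heap: [0-12 ALLOC][13-21 FREE][22-44 ALLOC][45-48 FREE]
Op 8: free(b) -> (freed b); heap: [0-21 FREE][22-44 ALLOC][45-48 FREE]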